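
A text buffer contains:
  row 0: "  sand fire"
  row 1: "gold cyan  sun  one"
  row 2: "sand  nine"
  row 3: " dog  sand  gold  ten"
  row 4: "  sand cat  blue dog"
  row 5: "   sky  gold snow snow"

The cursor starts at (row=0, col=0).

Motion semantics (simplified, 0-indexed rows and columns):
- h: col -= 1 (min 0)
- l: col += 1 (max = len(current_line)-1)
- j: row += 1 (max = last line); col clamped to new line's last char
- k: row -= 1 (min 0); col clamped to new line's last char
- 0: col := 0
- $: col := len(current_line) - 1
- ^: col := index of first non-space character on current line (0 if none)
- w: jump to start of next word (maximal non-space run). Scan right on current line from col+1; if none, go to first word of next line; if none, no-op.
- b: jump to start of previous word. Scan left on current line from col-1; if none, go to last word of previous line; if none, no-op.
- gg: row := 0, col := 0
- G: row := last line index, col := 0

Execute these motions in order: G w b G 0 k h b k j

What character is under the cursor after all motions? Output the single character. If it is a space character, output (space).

Answer: d

Derivation:
After 1 (G): row=5 col=0 char='_'
After 2 (w): row=5 col=3 char='s'
After 3 (b): row=4 col=17 char='d'
After 4 (G): row=5 col=0 char='_'
After 5 (0): row=5 col=0 char='_'
After 6 (k): row=4 col=0 char='_'
After 7 (h): row=4 col=0 char='_'
After 8 (b): row=3 col=18 char='t'
After 9 (k): row=2 col=9 char='e'
After 10 (j): row=3 col=9 char='d'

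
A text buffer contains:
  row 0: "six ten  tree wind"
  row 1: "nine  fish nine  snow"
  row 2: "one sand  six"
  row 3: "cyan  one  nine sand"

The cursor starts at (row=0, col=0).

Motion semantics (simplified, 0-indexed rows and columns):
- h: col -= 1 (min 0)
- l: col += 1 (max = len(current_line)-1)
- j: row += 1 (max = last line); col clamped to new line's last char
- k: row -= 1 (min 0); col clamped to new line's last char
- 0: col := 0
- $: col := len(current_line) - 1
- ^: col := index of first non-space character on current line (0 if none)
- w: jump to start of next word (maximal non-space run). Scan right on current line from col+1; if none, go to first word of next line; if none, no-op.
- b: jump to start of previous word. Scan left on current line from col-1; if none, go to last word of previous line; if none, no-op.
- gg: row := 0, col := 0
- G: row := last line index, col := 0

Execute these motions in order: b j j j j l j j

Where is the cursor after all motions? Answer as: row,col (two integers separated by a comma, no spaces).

Answer: 3,1

Derivation:
After 1 (b): row=0 col=0 char='s'
After 2 (j): row=1 col=0 char='n'
After 3 (j): row=2 col=0 char='o'
After 4 (j): row=3 col=0 char='c'
After 5 (j): row=3 col=0 char='c'
After 6 (l): row=3 col=1 char='y'
After 7 (j): row=3 col=1 char='y'
After 8 (j): row=3 col=1 char='y'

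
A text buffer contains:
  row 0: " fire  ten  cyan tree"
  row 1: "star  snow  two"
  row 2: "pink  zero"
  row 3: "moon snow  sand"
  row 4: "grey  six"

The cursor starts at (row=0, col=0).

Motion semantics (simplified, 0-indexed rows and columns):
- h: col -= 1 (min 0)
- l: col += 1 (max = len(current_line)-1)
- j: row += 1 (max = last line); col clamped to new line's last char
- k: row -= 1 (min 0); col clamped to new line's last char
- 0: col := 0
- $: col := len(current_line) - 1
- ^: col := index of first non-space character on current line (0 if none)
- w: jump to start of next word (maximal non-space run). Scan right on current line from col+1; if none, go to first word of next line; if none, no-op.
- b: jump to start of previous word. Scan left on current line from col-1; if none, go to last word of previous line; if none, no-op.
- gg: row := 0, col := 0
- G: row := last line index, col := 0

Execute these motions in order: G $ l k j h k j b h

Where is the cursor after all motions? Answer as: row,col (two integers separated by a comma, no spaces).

Answer: 4,5

Derivation:
After 1 (G): row=4 col=0 char='g'
After 2 ($): row=4 col=8 char='x'
After 3 (l): row=4 col=8 char='x'
After 4 (k): row=3 col=8 char='w'
After 5 (j): row=4 col=8 char='x'
After 6 (h): row=4 col=7 char='i'
After 7 (k): row=3 col=7 char='o'
After 8 (j): row=4 col=7 char='i'
After 9 (b): row=4 col=6 char='s'
After 10 (h): row=4 col=5 char='_'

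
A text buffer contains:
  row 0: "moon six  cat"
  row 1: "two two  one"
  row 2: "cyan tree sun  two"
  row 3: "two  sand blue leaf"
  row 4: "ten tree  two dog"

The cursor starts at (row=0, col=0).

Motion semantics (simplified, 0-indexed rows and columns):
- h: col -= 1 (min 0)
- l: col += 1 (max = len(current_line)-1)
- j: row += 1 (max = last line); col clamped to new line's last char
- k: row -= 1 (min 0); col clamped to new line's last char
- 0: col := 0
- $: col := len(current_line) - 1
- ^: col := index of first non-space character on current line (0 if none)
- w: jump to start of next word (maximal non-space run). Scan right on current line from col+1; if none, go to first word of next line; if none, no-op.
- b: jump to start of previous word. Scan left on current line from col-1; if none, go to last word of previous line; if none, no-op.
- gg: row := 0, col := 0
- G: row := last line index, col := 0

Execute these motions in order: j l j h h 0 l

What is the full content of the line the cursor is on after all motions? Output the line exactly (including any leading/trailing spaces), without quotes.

After 1 (j): row=1 col=0 char='t'
After 2 (l): row=1 col=1 char='w'
After 3 (j): row=2 col=1 char='y'
After 4 (h): row=2 col=0 char='c'
After 5 (h): row=2 col=0 char='c'
After 6 (0): row=2 col=0 char='c'
After 7 (l): row=2 col=1 char='y'

Answer: cyan tree sun  two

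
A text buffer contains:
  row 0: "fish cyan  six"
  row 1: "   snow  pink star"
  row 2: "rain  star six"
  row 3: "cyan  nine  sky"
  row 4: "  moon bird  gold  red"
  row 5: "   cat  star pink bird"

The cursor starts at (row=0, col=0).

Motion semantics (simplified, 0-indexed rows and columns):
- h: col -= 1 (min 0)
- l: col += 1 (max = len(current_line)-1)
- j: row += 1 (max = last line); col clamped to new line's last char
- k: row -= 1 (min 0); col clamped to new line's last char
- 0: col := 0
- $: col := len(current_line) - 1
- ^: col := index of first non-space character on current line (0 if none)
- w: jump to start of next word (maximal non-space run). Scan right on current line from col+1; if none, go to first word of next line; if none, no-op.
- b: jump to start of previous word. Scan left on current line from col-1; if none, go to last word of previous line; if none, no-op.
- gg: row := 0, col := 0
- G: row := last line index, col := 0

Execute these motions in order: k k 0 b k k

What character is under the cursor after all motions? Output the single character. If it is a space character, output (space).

After 1 (k): row=0 col=0 char='f'
After 2 (k): row=0 col=0 char='f'
After 3 (0): row=0 col=0 char='f'
After 4 (b): row=0 col=0 char='f'
After 5 (k): row=0 col=0 char='f'
After 6 (k): row=0 col=0 char='f'

Answer: f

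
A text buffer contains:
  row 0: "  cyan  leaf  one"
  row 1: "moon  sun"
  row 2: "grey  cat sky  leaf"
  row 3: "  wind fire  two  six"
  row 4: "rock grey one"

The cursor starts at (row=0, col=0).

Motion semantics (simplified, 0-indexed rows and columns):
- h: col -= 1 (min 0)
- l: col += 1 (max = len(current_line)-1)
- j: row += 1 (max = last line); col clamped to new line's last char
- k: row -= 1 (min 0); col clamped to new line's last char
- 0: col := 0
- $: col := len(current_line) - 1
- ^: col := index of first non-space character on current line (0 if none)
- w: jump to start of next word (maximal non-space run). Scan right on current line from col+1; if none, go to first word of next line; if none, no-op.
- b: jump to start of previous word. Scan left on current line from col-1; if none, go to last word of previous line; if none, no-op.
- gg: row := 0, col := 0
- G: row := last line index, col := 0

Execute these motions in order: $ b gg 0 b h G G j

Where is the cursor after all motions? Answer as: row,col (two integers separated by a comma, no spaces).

Answer: 4,0

Derivation:
After 1 ($): row=0 col=16 char='e'
After 2 (b): row=0 col=14 char='o'
After 3 (gg): row=0 col=0 char='_'
After 4 (0): row=0 col=0 char='_'
After 5 (b): row=0 col=0 char='_'
After 6 (h): row=0 col=0 char='_'
After 7 (G): row=4 col=0 char='r'
After 8 (G): row=4 col=0 char='r'
After 9 (j): row=4 col=0 char='r'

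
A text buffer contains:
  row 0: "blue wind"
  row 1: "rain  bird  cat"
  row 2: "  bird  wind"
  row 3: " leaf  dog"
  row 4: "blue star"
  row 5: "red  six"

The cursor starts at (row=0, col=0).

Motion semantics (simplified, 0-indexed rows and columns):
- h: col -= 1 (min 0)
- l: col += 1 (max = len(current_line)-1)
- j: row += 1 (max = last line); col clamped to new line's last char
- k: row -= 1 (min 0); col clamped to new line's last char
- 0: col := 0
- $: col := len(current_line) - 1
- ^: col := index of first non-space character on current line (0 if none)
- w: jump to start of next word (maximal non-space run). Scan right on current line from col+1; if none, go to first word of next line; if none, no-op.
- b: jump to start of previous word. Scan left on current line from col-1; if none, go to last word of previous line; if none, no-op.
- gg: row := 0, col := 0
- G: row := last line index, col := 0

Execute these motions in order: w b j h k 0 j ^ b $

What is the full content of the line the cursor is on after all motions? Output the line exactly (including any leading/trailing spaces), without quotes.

After 1 (w): row=0 col=5 char='w'
After 2 (b): row=0 col=0 char='b'
After 3 (j): row=1 col=0 char='r'
After 4 (h): row=1 col=0 char='r'
After 5 (k): row=0 col=0 char='b'
After 6 (0): row=0 col=0 char='b'
After 7 (j): row=1 col=0 char='r'
After 8 (^): row=1 col=0 char='r'
After 9 (b): row=0 col=5 char='w'
After 10 ($): row=0 col=8 char='d'

Answer: blue wind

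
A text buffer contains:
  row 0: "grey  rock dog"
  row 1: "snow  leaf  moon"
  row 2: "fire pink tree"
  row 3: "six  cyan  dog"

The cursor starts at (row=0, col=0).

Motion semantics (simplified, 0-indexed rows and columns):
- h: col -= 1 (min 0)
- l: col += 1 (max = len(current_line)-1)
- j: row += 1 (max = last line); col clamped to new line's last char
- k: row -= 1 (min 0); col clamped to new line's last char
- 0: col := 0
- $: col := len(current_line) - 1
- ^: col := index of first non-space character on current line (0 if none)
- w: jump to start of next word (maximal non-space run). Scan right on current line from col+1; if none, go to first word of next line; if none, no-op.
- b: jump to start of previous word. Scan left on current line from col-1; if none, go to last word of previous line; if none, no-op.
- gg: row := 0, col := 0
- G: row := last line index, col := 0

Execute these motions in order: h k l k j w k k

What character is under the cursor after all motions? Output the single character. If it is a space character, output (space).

After 1 (h): row=0 col=0 char='g'
After 2 (k): row=0 col=0 char='g'
After 3 (l): row=0 col=1 char='r'
After 4 (k): row=0 col=1 char='r'
After 5 (j): row=1 col=1 char='n'
After 6 (w): row=1 col=6 char='l'
After 7 (k): row=0 col=6 char='r'
After 8 (k): row=0 col=6 char='r'

Answer: r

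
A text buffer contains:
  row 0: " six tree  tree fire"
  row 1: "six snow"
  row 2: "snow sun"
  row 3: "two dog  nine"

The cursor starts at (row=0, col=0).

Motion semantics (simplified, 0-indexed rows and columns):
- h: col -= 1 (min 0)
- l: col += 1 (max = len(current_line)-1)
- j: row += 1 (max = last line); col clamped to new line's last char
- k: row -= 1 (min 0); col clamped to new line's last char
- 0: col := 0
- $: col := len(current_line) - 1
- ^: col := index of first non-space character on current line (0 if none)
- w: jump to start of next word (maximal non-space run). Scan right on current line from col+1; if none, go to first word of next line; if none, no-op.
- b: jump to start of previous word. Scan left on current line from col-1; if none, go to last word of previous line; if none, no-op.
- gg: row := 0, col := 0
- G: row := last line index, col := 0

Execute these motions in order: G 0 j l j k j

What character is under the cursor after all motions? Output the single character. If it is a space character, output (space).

After 1 (G): row=3 col=0 char='t'
After 2 (0): row=3 col=0 char='t'
After 3 (j): row=3 col=0 char='t'
After 4 (l): row=3 col=1 char='w'
After 5 (j): row=3 col=1 char='w'
After 6 (k): row=2 col=1 char='n'
After 7 (j): row=3 col=1 char='w'

Answer: w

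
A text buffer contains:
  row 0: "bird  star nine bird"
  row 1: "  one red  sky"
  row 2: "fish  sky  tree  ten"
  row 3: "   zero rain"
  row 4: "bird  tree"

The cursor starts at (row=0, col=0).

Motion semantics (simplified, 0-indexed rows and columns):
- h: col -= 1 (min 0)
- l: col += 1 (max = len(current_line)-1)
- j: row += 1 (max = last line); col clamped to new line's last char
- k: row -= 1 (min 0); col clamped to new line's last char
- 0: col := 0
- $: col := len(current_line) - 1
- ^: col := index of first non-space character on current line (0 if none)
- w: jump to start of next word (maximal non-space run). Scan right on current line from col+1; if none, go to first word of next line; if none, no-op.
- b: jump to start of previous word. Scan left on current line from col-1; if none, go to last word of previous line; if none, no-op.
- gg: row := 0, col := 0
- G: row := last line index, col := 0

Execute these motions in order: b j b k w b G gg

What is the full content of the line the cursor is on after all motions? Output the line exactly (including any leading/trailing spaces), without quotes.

After 1 (b): row=0 col=0 char='b'
After 2 (j): row=1 col=0 char='_'
After 3 (b): row=0 col=16 char='b'
After 4 (k): row=0 col=16 char='b'
After 5 (w): row=1 col=2 char='o'
After 6 (b): row=0 col=16 char='b'
After 7 (G): row=4 col=0 char='b'
After 8 (gg): row=0 col=0 char='b'

Answer: bird  star nine bird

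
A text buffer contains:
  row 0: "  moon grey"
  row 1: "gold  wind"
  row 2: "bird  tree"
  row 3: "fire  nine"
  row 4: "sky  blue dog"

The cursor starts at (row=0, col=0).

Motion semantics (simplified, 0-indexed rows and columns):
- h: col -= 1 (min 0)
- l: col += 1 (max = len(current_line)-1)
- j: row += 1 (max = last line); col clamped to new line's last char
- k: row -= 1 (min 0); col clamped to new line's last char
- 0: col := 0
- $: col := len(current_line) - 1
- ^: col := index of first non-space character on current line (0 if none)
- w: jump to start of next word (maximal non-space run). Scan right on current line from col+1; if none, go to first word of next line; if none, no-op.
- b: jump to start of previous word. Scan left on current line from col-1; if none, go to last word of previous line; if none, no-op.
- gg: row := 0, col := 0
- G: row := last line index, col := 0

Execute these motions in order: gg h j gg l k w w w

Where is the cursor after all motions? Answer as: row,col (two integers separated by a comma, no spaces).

Answer: 1,0

Derivation:
After 1 (gg): row=0 col=0 char='_'
After 2 (h): row=0 col=0 char='_'
After 3 (j): row=1 col=0 char='g'
After 4 (gg): row=0 col=0 char='_'
After 5 (l): row=0 col=1 char='_'
After 6 (k): row=0 col=1 char='_'
After 7 (w): row=0 col=2 char='m'
After 8 (w): row=0 col=7 char='g'
After 9 (w): row=1 col=0 char='g'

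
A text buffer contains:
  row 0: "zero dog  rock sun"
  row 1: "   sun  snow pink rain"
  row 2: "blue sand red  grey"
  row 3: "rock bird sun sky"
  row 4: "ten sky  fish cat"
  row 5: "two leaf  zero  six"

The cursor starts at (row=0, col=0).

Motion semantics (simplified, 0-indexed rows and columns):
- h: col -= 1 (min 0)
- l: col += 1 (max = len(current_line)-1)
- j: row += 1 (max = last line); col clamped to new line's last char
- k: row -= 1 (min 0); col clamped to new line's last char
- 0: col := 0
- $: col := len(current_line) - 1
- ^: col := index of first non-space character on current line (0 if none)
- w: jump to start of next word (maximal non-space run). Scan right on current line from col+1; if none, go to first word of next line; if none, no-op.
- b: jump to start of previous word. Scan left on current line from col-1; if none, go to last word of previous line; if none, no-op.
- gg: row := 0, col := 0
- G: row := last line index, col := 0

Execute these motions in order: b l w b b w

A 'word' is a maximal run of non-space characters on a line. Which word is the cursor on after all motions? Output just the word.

Answer: dog

Derivation:
After 1 (b): row=0 col=0 char='z'
After 2 (l): row=0 col=1 char='e'
After 3 (w): row=0 col=5 char='d'
After 4 (b): row=0 col=0 char='z'
After 5 (b): row=0 col=0 char='z'
After 6 (w): row=0 col=5 char='d'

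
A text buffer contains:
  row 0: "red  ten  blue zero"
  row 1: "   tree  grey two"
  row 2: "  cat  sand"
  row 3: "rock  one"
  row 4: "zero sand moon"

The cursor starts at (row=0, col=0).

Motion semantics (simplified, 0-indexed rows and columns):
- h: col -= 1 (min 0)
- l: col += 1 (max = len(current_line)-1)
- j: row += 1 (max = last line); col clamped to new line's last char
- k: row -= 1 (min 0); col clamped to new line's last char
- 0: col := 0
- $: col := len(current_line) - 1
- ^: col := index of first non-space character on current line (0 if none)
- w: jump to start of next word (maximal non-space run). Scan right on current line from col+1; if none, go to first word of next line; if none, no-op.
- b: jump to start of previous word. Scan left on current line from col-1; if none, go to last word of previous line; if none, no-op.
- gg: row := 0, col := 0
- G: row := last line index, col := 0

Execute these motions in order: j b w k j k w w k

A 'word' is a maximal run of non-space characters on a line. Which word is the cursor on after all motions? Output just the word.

Answer: blue

Derivation:
After 1 (j): row=1 col=0 char='_'
After 2 (b): row=0 col=15 char='z'
After 3 (w): row=1 col=3 char='t'
After 4 (k): row=0 col=3 char='_'
After 5 (j): row=1 col=3 char='t'
After 6 (k): row=0 col=3 char='_'
After 7 (w): row=0 col=5 char='t'
After 8 (w): row=0 col=10 char='b'
After 9 (k): row=0 col=10 char='b'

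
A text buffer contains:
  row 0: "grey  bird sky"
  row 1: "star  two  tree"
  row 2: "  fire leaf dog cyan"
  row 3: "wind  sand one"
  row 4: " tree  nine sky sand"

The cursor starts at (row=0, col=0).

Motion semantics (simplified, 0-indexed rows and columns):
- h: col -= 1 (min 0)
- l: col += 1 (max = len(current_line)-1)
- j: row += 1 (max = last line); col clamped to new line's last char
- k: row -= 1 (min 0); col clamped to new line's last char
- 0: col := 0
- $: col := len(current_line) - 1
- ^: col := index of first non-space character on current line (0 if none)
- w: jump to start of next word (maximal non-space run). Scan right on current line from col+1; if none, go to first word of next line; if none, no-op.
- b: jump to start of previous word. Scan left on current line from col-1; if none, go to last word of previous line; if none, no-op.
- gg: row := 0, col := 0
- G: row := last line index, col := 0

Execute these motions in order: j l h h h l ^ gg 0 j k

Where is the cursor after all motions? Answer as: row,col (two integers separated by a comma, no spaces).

After 1 (j): row=1 col=0 char='s'
After 2 (l): row=1 col=1 char='t'
After 3 (h): row=1 col=0 char='s'
After 4 (h): row=1 col=0 char='s'
After 5 (h): row=1 col=0 char='s'
After 6 (l): row=1 col=1 char='t'
After 7 (^): row=1 col=0 char='s'
After 8 (gg): row=0 col=0 char='g'
After 9 (0): row=0 col=0 char='g'
After 10 (j): row=1 col=0 char='s'
After 11 (k): row=0 col=0 char='g'

Answer: 0,0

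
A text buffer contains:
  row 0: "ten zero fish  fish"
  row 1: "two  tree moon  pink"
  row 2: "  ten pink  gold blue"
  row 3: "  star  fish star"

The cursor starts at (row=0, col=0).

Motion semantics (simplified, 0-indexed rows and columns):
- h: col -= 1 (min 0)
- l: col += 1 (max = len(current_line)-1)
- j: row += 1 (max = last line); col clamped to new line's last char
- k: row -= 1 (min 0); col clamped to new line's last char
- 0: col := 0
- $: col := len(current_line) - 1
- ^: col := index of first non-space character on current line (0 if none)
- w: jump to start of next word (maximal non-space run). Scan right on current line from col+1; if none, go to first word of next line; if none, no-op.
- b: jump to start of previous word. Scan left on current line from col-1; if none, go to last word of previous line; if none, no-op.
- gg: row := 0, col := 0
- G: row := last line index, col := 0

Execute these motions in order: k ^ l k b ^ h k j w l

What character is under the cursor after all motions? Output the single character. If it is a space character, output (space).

Answer: r

Derivation:
After 1 (k): row=0 col=0 char='t'
After 2 (^): row=0 col=0 char='t'
After 3 (l): row=0 col=1 char='e'
After 4 (k): row=0 col=1 char='e'
After 5 (b): row=0 col=0 char='t'
After 6 (^): row=0 col=0 char='t'
After 7 (h): row=0 col=0 char='t'
After 8 (k): row=0 col=0 char='t'
After 9 (j): row=1 col=0 char='t'
After 10 (w): row=1 col=5 char='t'
After 11 (l): row=1 col=6 char='r'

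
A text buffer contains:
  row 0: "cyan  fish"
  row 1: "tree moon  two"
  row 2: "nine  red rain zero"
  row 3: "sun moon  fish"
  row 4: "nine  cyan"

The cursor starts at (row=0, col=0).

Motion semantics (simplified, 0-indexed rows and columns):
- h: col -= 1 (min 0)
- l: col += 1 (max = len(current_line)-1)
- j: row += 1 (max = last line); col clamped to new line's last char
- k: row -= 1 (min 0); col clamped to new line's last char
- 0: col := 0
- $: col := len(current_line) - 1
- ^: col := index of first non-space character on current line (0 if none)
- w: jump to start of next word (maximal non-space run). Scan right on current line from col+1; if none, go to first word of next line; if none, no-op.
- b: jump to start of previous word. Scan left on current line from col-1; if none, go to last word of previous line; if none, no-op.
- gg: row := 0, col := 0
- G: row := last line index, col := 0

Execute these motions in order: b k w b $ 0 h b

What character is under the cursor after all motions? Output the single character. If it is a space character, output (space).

After 1 (b): row=0 col=0 char='c'
After 2 (k): row=0 col=0 char='c'
After 3 (w): row=0 col=6 char='f'
After 4 (b): row=0 col=0 char='c'
After 5 ($): row=0 col=9 char='h'
After 6 (0): row=0 col=0 char='c'
After 7 (h): row=0 col=0 char='c'
After 8 (b): row=0 col=0 char='c'

Answer: c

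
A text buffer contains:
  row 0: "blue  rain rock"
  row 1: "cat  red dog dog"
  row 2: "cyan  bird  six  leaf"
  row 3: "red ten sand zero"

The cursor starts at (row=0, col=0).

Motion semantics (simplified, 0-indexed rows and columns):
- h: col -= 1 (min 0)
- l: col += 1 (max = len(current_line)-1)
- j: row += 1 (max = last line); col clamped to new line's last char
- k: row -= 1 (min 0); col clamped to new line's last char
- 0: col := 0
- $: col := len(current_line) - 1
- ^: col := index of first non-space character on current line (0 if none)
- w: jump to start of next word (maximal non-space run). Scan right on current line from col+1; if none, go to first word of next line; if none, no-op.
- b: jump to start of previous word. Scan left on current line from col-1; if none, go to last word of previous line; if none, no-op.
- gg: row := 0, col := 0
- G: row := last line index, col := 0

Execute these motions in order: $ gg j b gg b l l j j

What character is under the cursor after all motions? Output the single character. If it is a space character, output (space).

After 1 ($): row=0 col=14 char='k'
After 2 (gg): row=0 col=0 char='b'
After 3 (j): row=1 col=0 char='c'
After 4 (b): row=0 col=11 char='r'
After 5 (gg): row=0 col=0 char='b'
After 6 (b): row=0 col=0 char='b'
After 7 (l): row=0 col=1 char='l'
After 8 (l): row=0 col=2 char='u'
After 9 (j): row=1 col=2 char='t'
After 10 (j): row=2 col=2 char='a'

Answer: a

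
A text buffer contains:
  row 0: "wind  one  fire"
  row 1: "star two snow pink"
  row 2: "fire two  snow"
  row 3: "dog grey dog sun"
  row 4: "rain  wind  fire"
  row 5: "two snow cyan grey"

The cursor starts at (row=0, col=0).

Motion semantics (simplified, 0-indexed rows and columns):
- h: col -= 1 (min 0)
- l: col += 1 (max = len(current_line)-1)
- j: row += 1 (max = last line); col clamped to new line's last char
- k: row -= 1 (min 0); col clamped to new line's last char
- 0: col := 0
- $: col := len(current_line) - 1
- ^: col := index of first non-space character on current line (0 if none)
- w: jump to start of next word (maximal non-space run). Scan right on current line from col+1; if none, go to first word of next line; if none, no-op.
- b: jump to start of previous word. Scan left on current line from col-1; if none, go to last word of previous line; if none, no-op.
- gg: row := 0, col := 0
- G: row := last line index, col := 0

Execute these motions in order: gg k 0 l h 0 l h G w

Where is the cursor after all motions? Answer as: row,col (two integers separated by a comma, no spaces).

After 1 (gg): row=0 col=0 char='w'
After 2 (k): row=0 col=0 char='w'
After 3 (0): row=0 col=0 char='w'
After 4 (l): row=0 col=1 char='i'
After 5 (h): row=0 col=0 char='w'
After 6 (0): row=0 col=0 char='w'
After 7 (l): row=0 col=1 char='i'
After 8 (h): row=0 col=0 char='w'
After 9 (G): row=5 col=0 char='t'
After 10 (w): row=5 col=4 char='s'

Answer: 5,4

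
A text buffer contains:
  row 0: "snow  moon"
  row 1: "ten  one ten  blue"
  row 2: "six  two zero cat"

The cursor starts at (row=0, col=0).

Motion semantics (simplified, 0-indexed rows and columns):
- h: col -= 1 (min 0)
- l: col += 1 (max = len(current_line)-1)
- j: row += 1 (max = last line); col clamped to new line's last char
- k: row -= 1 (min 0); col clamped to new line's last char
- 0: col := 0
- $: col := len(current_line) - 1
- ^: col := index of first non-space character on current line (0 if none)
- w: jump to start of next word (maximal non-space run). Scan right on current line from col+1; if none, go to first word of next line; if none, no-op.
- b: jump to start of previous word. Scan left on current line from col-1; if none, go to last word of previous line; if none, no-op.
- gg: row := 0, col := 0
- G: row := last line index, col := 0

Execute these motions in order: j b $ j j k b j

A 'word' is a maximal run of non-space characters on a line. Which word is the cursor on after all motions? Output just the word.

After 1 (j): row=1 col=0 char='t'
After 2 (b): row=0 col=6 char='m'
After 3 ($): row=0 col=9 char='n'
After 4 (j): row=1 col=9 char='t'
After 5 (j): row=2 col=9 char='z'
After 6 (k): row=1 col=9 char='t'
After 7 (b): row=1 col=5 char='o'
After 8 (j): row=2 col=5 char='t'

Answer: two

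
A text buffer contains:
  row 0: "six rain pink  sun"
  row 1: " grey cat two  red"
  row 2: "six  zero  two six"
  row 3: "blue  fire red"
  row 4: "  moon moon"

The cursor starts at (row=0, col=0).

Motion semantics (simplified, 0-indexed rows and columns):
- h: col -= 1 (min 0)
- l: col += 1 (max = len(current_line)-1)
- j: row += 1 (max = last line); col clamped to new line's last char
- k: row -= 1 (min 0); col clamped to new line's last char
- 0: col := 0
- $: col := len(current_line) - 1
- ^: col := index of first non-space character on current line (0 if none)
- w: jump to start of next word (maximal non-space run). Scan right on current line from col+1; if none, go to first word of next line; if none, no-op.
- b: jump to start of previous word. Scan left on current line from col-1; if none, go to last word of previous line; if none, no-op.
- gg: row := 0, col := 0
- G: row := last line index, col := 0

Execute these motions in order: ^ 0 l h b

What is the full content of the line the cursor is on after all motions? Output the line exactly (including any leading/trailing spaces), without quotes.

After 1 (^): row=0 col=0 char='s'
After 2 (0): row=0 col=0 char='s'
After 3 (l): row=0 col=1 char='i'
After 4 (h): row=0 col=0 char='s'
After 5 (b): row=0 col=0 char='s'

Answer: six rain pink  sun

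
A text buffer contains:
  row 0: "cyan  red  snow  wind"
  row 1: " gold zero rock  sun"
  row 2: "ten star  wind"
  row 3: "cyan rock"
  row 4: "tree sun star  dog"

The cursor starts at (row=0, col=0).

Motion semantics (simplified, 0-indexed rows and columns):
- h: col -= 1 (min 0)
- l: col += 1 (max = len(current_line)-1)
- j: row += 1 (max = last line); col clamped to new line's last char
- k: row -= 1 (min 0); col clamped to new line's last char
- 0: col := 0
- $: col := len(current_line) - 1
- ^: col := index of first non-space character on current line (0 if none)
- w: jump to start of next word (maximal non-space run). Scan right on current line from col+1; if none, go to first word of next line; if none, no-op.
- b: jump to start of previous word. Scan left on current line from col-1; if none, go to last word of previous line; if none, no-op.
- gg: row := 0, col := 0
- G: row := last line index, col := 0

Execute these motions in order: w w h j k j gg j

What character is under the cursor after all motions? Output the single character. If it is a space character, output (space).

Answer: (space)

Derivation:
After 1 (w): row=0 col=6 char='r'
After 2 (w): row=0 col=11 char='s'
After 3 (h): row=0 col=10 char='_'
After 4 (j): row=1 col=10 char='_'
After 5 (k): row=0 col=10 char='_'
After 6 (j): row=1 col=10 char='_'
After 7 (gg): row=0 col=0 char='c'
After 8 (j): row=1 col=0 char='_'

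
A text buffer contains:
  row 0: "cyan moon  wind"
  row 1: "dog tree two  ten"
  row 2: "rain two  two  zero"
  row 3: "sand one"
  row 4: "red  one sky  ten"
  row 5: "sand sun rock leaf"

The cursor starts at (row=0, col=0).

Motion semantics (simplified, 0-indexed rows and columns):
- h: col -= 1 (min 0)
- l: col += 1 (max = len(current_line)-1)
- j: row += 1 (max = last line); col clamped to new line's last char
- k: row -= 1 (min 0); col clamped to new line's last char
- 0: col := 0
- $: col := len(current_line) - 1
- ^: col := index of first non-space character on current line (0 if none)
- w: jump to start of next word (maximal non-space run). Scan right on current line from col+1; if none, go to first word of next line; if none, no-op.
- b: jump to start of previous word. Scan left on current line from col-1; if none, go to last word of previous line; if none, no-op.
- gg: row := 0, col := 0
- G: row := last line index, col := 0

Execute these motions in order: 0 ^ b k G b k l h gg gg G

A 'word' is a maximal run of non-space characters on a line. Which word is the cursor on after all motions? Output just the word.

Answer: sand

Derivation:
After 1 (0): row=0 col=0 char='c'
After 2 (^): row=0 col=0 char='c'
After 3 (b): row=0 col=0 char='c'
After 4 (k): row=0 col=0 char='c'
After 5 (G): row=5 col=0 char='s'
After 6 (b): row=4 col=14 char='t'
After 7 (k): row=3 col=7 char='e'
After 8 (l): row=3 col=7 char='e'
After 9 (h): row=3 col=6 char='n'
After 10 (gg): row=0 col=0 char='c'
After 11 (gg): row=0 col=0 char='c'
After 12 (G): row=5 col=0 char='s'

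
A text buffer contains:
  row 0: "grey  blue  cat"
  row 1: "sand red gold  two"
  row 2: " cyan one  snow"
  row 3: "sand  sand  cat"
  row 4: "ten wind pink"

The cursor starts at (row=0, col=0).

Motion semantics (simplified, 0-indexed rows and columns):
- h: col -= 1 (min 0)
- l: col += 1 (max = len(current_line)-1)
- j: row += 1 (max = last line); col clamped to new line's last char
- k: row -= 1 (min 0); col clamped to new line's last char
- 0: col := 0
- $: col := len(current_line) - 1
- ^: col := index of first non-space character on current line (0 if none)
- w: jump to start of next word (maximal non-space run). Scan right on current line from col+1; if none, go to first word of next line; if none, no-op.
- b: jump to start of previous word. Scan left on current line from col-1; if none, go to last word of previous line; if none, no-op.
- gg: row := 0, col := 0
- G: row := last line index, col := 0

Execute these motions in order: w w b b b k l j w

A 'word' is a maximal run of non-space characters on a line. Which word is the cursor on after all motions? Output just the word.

Answer: red

Derivation:
After 1 (w): row=0 col=6 char='b'
After 2 (w): row=0 col=12 char='c'
After 3 (b): row=0 col=6 char='b'
After 4 (b): row=0 col=0 char='g'
After 5 (b): row=0 col=0 char='g'
After 6 (k): row=0 col=0 char='g'
After 7 (l): row=0 col=1 char='r'
After 8 (j): row=1 col=1 char='a'
After 9 (w): row=1 col=5 char='r'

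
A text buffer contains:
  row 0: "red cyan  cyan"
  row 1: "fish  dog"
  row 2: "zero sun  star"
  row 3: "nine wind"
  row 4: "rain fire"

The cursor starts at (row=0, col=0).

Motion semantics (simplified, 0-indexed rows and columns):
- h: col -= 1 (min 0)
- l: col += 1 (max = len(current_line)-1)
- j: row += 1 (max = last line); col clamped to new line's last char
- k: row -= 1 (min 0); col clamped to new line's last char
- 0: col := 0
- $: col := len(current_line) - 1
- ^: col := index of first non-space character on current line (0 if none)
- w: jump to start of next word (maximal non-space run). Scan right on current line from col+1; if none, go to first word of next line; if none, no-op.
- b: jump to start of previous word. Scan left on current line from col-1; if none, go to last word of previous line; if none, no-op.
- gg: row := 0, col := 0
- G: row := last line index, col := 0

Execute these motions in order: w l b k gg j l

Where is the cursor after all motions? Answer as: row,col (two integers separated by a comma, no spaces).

Answer: 1,1

Derivation:
After 1 (w): row=0 col=4 char='c'
After 2 (l): row=0 col=5 char='y'
After 3 (b): row=0 col=4 char='c'
After 4 (k): row=0 col=4 char='c'
After 5 (gg): row=0 col=0 char='r'
After 6 (j): row=1 col=0 char='f'
After 7 (l): row=1 col=1 char='i'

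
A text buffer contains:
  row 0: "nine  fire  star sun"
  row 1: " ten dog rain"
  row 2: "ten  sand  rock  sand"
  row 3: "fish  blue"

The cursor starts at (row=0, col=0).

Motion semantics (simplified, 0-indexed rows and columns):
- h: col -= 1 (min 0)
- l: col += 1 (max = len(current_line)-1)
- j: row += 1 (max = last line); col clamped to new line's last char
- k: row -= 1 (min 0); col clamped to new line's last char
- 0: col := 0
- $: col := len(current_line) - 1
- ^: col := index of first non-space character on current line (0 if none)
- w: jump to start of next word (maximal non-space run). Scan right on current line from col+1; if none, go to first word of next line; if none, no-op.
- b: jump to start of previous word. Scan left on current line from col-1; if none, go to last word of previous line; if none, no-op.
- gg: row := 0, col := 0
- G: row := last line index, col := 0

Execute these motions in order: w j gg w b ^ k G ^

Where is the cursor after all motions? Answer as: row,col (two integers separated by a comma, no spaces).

Answer: 3,0

Derivation:
After 1 (w): row=0 col=6 char='f'
After 2 (j): row=1 col=6 char='o'
After 3 (gg): row=0 col=0 char='n'
After 4 (w): row=0 col=6 char='f'
After 5 (b): row=0 col=0 char='n'
After 6 (^): row=0 col=0 char='n'
After 7 (k): row=0 col=0 char='n'
After 8 (G): row=3 col=0 char='f'
After 9 (^): row=3 col=0 char='f'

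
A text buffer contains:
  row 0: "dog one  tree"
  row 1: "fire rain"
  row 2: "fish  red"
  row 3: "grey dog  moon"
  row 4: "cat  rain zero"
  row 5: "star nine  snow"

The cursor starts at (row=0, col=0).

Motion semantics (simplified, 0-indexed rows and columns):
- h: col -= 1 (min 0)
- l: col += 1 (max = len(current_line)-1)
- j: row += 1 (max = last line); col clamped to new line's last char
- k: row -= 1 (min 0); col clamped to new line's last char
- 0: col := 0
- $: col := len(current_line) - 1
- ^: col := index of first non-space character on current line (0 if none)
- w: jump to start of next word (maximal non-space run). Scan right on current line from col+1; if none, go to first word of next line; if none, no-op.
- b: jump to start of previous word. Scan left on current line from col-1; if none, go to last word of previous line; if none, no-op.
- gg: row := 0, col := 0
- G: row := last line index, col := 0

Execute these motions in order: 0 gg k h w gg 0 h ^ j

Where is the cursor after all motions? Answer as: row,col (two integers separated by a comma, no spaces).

Answer: 1,0

Derivation:
After 1 (0): row=0 col=0 char='d'
After 2 (gg): row=0 col=0 char='d'
After 3 (k): row=0 col=0 char='d'
After 4 (h): row=0 col=0 char='d'
After 5 (w): row=0 col=4 char='o'
After 6 (gg): row=0 col=0 char='d'
After 7 (0): row=0 col=0 char='d'
After 8 (h): row=0 col=0 char='d'
After 9 (^): row=0 col=0 char='d'
After 10 (j): row=1 col=0 char='f'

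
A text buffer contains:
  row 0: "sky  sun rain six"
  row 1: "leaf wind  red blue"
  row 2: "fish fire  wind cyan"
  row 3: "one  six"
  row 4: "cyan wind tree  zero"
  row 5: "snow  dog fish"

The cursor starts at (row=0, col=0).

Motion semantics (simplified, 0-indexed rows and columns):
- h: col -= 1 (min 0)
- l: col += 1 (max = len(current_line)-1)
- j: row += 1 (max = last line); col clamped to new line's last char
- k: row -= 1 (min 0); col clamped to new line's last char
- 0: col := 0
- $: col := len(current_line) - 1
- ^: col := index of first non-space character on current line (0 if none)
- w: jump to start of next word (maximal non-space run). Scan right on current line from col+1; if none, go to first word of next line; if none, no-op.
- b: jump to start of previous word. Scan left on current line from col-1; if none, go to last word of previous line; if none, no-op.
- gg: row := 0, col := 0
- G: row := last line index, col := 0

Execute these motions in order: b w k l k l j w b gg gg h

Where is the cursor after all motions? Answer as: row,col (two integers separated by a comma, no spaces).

Answer: 0,0

Derivation:
After 1 (b): row=0 col=0 char='s'
After 2 (w): row=0 col=5 char='s'
After 3 (k): row=0 col=5 char='s'
After 4 (l): row=0 col=6 char='u'
After 5 (k): row=0 col=6 char='u'
After 6 (l): row=0 col=7 char='n'
After 7 (j): row=1 col=7 char='n'
After 8 (w): row=1 col=11 char='r'
After 9 (b): row=1 col=5 char='w'
After 10 (gg): row=0 col=0 char='s'
After 11 (gg): row=0 col=0 char='s'
After 12 (h): row=0 col=0 char='s'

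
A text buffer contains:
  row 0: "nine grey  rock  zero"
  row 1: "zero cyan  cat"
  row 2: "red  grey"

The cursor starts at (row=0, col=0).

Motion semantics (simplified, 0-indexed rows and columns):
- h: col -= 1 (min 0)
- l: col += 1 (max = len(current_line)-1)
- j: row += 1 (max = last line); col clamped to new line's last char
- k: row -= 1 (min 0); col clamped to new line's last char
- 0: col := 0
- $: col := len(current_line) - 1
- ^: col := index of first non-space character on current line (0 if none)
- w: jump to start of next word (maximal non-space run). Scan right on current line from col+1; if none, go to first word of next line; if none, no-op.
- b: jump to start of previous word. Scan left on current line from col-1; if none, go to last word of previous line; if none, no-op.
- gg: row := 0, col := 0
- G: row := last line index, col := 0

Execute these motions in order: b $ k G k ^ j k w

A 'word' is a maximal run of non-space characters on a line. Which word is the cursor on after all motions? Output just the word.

Answer: cyan

Derivation:
After 1 (b): row=0 col=0 char='n'
After 2 ($): row=0 col=20 char='o'
After 3 (k): row=0 col=20 char='o'
After 4 (G): row=2 col=0 char='r'
After 5 (k): row=1 col=0 char='z'
After 6 (^): row=1 col=0 char='z'
After 7 (j): row=2 col=0 char='r'
After 8 (k): row=1 col=0 char='z'
After 9 (w): row=1 col=5 char='c'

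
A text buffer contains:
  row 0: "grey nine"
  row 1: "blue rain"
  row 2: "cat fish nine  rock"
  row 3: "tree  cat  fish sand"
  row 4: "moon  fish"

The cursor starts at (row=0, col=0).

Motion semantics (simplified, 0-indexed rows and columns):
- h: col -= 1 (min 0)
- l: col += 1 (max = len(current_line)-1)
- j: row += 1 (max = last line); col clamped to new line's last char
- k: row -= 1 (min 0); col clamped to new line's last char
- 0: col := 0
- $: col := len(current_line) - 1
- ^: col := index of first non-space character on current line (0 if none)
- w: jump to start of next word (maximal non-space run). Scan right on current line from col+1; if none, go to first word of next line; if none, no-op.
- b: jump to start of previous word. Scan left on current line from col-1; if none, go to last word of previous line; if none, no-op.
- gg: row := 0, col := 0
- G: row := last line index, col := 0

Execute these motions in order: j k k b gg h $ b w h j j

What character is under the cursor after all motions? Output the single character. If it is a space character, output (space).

Answer: t

Derivation:
After 1 (j): row=1 col=0 char='b'
After 2 (k): row=0 col=0 char='g'
After 3 (k): row=0 col=0 char='g'
After 4 (b): row=0 col=0 char='g'
After 5 (gg): row=0 col=0 char='g'
After 6 (h): row=0 col=0 char='g'
After 7 ($): row=0 col=8 char='e'
After 8 (b): row=0 col=5 char='n'
After 9 (w): row=1 col=0 char='b'
After 10 (h): row=1 col=0 char='b'
After 11 (j): row=2 col=0 char='c'
After 12 (j): row=3 col=0 char='t'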